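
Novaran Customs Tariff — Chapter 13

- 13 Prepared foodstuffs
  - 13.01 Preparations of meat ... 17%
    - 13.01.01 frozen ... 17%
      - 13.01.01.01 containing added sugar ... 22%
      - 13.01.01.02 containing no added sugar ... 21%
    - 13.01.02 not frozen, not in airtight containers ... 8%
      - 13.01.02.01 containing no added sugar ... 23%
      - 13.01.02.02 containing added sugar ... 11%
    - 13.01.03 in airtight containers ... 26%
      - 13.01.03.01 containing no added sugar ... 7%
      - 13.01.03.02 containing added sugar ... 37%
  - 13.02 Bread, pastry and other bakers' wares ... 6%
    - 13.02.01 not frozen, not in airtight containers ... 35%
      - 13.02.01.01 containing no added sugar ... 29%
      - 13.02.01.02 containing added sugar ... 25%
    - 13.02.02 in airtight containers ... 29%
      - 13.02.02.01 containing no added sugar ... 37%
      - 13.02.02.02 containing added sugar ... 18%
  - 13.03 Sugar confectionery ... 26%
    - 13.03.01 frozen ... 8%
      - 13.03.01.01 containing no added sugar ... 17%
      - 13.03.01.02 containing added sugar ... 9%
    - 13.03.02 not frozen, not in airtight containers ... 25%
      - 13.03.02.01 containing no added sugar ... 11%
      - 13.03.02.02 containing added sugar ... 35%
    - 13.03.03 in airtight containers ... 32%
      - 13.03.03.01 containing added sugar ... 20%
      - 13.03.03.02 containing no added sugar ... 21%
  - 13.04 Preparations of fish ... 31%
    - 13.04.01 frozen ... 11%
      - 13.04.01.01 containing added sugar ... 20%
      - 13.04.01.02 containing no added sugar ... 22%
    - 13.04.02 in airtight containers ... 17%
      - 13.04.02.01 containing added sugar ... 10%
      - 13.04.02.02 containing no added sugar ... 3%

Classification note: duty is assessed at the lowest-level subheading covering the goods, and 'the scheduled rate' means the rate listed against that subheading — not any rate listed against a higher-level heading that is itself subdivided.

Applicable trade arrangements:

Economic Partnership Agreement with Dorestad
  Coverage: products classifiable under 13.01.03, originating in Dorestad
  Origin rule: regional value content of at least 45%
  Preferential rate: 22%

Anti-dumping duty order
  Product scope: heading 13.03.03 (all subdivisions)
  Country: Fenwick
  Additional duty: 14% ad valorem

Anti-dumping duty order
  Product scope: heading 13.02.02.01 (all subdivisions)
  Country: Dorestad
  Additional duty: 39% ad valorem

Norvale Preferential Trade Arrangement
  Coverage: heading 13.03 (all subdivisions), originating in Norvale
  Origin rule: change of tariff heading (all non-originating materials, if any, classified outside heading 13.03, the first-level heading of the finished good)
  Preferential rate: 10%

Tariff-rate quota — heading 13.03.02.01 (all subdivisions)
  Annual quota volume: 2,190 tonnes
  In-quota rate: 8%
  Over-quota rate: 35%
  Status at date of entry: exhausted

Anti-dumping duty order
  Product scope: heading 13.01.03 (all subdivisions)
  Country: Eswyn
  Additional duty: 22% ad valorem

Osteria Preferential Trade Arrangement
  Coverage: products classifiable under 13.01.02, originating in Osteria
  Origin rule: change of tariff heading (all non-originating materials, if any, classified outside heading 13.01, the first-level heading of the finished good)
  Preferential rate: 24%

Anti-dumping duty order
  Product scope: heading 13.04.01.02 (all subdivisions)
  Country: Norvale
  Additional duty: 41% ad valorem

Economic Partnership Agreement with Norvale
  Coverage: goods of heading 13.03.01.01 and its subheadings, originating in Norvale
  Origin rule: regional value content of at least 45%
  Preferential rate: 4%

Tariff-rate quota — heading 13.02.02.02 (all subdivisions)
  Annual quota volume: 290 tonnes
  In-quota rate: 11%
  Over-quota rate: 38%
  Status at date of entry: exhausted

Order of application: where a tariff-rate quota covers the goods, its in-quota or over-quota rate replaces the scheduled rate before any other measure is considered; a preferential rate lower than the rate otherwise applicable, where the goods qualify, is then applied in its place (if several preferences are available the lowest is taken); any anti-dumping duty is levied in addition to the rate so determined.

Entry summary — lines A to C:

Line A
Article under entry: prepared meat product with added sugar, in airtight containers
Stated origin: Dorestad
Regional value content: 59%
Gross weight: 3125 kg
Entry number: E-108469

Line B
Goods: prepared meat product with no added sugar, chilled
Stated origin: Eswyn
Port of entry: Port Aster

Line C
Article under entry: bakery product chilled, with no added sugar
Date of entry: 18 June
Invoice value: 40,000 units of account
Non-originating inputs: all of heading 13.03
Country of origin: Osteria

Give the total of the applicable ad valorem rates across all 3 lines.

74%

Line A: prepared meat product → 13.01; in airtight containers → 13.01.03; with added sugar → 13.01.03.02. Scheduled 37%. Dorestad agreement on 13.01.03: RVC ≥ 45% → 22% available; preferential 22%. → 22%.
Line B: prepared meat product → 13.01; chilled → 13.01.02; with no added sugar → 13.01.02.01. Scheduled 23%. No special measure applies. → 23%.
Line C: bakery product → 13.02; chilled → 13.02.01; with no added sugar → 13.02.01.01. Scheduled 29%. Osteria agreement on 13.01.02: 13.02.01.01 not covered. → 29%.
Sum: 22% + 23% + 29% = 74%.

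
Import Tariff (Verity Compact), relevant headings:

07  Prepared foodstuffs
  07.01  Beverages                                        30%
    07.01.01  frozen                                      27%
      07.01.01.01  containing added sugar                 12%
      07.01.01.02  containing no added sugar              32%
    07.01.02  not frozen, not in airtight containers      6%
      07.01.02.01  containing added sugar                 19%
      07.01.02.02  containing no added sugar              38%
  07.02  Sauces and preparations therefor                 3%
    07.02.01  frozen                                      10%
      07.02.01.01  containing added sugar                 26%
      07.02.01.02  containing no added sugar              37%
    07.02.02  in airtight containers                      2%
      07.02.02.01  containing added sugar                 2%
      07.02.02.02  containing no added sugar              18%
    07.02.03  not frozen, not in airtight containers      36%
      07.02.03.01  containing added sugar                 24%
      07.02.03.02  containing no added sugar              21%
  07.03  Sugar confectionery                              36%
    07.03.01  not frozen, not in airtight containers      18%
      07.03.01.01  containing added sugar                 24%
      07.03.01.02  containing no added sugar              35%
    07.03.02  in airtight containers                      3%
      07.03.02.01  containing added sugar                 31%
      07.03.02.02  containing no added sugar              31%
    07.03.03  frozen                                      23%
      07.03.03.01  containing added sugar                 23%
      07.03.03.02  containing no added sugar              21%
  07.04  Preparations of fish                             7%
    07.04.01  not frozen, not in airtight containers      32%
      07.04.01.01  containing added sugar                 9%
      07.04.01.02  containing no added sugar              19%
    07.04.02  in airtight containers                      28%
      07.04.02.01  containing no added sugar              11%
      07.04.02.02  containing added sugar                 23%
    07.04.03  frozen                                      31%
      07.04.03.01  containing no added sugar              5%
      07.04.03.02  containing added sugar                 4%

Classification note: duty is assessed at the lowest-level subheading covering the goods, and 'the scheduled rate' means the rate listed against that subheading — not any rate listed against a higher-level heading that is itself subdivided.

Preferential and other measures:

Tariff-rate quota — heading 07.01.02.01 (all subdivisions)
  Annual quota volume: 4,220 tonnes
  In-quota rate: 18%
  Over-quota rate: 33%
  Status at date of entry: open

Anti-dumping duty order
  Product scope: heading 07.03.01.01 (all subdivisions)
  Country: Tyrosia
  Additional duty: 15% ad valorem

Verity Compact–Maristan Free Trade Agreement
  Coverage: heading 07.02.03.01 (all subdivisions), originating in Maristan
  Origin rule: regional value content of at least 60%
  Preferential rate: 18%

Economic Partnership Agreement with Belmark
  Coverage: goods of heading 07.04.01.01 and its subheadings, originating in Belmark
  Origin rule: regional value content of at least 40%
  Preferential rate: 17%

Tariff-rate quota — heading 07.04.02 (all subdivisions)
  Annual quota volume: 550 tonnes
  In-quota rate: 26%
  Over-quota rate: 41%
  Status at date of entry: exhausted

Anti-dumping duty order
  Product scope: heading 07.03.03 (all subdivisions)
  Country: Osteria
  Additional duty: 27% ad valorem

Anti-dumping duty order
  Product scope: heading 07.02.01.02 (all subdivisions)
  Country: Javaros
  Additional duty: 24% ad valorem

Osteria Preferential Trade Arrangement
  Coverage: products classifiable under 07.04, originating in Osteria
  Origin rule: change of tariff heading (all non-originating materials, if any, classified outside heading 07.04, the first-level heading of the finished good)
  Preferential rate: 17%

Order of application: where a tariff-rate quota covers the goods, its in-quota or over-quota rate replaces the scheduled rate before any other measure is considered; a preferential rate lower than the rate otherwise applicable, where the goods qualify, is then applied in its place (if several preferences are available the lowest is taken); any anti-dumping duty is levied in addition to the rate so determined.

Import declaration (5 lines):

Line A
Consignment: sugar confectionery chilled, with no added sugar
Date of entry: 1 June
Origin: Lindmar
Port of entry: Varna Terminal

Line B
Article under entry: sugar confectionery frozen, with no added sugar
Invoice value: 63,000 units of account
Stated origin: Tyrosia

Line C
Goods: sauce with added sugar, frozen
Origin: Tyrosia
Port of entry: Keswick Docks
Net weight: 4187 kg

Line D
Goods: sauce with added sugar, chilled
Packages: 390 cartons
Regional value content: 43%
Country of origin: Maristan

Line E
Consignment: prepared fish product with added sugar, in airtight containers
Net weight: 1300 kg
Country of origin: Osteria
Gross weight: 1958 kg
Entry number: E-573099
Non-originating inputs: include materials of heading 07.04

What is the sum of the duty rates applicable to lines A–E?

147%

Line A: sugar confectionery → 07.03; chilled → 07.03.01; with no added sugar → 07.03.01.02. Scheduled 35%. No special measure applies. → 35%.
Line B: sugar confectionery → 07.03; frozen → 07.03.03; with no added sugar → 07.03.03.02. Scheduled 21%. No special measure applies. → 21%.
Line C: sauce → 07.02; frozen → 07.02.01; with added sugar → 07.02.01.01. Scheduled 26%. No special measure applies. → 26%.
Line D: sauce → 07.02; chilled → 07.02.03; with added sugar → 07.02.03.01. Scheduled 24%. Maristan agreement on 07.02.03.01: RVC < 60%. → 24%.
Line E: prepared fish product → 07.04; in airtight containers → 07.04.02; with added sugar → 07.04.02.02. Scheduled 23%. quota on 07.04.02 exhausted → over-quota 41%; Osteria agreement on 07.04: CTH not met. → 41%.
Sum: 35% + 21% + 26% + 24% + 41% = 147%.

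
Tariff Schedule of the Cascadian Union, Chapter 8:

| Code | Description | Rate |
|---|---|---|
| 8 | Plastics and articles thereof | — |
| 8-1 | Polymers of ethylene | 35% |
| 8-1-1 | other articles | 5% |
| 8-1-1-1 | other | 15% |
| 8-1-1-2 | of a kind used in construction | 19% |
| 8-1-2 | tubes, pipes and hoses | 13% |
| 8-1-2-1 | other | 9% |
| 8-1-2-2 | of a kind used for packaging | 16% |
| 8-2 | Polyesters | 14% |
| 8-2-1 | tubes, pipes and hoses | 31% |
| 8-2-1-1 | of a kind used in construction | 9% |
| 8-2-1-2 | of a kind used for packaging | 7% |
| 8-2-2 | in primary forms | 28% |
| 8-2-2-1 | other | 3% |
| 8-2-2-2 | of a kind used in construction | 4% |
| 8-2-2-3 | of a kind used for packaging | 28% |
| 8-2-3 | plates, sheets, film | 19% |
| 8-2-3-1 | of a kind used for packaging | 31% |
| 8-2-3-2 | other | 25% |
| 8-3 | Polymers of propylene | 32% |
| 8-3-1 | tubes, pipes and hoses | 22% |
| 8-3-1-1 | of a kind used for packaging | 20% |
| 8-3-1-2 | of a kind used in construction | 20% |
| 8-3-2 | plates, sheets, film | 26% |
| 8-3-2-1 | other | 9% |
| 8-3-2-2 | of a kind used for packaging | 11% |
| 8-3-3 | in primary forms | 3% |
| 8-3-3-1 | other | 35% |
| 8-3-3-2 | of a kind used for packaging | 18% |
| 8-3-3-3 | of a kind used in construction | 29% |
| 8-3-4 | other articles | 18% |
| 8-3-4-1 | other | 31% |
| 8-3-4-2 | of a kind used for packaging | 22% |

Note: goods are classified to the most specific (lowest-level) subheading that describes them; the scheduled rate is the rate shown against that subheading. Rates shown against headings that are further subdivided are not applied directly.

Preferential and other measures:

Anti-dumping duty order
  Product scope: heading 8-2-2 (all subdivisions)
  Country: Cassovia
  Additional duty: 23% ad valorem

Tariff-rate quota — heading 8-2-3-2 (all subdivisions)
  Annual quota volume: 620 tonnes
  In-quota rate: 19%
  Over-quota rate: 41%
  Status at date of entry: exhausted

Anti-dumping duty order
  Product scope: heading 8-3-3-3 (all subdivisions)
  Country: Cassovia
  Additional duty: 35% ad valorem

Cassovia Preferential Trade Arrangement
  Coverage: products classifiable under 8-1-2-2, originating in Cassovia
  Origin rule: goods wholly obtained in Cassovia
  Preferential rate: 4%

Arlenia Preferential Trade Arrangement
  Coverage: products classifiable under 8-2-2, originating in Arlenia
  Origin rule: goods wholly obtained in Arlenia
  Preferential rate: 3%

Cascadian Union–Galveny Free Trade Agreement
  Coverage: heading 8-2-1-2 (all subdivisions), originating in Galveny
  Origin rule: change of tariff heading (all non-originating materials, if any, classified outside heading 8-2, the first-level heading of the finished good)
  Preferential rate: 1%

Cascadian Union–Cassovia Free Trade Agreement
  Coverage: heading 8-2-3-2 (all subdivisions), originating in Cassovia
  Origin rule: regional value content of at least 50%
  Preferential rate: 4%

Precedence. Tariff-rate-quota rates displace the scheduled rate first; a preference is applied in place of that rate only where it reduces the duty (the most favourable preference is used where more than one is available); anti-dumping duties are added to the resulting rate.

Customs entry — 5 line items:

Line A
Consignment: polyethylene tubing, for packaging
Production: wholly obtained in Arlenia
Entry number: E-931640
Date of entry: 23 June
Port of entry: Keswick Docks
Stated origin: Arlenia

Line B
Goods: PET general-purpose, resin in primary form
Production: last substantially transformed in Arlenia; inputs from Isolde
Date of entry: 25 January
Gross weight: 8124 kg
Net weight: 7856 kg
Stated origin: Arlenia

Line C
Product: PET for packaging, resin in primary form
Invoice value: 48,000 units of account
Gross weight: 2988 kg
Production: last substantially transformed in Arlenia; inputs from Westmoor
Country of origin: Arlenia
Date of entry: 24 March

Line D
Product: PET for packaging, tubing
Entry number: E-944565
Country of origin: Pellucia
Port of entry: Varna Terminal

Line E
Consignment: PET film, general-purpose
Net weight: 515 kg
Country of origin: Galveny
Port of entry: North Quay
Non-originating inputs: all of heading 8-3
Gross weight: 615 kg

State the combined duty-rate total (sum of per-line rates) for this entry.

95%

Line A: polyethylene → 8-1; tubing → 8-1-2; for packaging → 8-1-2-2. Scheduled 16%. Arlenia agreement on 8-2-2: 8-1-2-2 not covered. → 16%.
Line B: PET → 8-2; resin in primary form → 8-2-2; general-purpose → 8-2-2-1. Scheduled 3%. Arlenia agreement on 8-2-2: not wholly obtained. → 3%.
Line C: PET → 8-2; resin in primary form → 8-2-2; for packaging → 8-2-2-3. Scheduled 28%. Arlenia agreement on 8-2-2: not wholly obtained. → 28%.
Line D: PET → 8-2; tubing → 8-2-1; for packaging → 8-2-1-2. Scheduled 7%. No special measure applies. → 7%.
Line E: PET → 8-2; film → 8-2-3; general-purpose → 8-2-3-2. Scheduled 25%. quota on 8-2-3-2 exhausted → over-quota 41%; Galveny agreement on 8-2-1-2: 8-2-3-2 not covered. → 41%.
Sum: 16% + 3% + 28% + 7% + 41% = 95%.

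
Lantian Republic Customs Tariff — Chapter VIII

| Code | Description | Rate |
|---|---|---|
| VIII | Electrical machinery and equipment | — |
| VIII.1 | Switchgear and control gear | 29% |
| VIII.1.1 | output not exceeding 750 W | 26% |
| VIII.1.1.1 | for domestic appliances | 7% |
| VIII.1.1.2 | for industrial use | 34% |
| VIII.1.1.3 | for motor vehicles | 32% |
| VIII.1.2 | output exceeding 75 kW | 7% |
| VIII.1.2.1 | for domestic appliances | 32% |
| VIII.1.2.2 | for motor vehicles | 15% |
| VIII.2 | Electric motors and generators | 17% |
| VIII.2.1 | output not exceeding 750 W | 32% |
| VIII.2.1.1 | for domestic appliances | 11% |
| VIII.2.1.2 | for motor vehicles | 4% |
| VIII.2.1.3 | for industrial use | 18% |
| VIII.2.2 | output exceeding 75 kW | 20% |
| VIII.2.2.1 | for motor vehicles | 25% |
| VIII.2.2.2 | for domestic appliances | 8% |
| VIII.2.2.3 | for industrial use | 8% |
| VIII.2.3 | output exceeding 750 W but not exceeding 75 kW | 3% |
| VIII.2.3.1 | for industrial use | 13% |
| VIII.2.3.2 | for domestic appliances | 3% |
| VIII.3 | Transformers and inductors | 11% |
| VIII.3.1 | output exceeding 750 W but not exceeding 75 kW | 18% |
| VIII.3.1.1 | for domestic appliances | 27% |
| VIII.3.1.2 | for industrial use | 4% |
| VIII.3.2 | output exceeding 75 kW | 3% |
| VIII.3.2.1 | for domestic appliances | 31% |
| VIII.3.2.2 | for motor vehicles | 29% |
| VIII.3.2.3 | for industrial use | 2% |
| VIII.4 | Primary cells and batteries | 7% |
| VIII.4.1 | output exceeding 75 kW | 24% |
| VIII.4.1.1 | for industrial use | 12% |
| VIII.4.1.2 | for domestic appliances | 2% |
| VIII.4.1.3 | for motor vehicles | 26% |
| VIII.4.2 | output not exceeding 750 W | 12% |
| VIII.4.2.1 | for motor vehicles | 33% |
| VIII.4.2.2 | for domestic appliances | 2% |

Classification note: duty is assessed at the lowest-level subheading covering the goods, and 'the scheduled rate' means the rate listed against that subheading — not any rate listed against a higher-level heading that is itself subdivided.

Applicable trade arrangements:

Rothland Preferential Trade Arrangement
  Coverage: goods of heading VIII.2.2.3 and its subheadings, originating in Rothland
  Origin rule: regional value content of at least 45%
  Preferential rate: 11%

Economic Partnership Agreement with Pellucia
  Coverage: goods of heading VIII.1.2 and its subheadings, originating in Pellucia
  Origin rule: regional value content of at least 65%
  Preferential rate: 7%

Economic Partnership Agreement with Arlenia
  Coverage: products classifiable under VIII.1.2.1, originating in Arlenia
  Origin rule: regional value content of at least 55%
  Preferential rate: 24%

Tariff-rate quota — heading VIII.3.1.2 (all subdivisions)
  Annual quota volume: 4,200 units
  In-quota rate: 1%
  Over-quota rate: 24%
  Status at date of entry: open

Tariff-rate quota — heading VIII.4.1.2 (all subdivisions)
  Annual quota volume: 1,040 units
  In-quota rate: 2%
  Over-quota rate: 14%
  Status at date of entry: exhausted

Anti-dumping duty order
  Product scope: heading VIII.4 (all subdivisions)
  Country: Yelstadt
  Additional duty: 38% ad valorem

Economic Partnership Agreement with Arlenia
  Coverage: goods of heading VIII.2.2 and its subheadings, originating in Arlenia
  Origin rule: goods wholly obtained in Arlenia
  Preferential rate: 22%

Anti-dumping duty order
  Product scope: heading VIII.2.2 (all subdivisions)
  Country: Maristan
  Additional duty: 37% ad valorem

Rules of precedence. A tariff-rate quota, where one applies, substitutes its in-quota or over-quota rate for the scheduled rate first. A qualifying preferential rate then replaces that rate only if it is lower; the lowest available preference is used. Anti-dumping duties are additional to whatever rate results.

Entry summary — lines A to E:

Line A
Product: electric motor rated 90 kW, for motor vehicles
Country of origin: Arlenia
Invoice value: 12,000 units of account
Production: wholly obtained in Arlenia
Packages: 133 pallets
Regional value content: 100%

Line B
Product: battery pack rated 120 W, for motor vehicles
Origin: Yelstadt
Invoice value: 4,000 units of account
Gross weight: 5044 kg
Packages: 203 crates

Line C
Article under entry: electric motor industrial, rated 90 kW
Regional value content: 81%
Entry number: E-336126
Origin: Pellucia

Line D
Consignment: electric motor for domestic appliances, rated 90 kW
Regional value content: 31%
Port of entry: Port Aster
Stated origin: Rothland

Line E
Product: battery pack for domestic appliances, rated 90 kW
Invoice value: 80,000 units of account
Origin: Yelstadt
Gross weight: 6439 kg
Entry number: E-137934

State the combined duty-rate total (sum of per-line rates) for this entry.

161%

Line A: electric motor → VIII.2; rated 90 kW → VIII.2.2; for motor vehicles → VIII.2.2.1. Scheduled 25%. Arlenia agreement on VIII.1.2.1: VIII.2.2.1 not covered; Arlenia agreement on VIII.2.2: wholly obtained → 22% available; preferential 22%. → 22%.
Line B: battery pack → VIII.4; rated 120 W → VIII.4.2; for motor vehicles → VIII.4.2.1. Scheduled 33%. anti-dumping (Yelstadt, VIII.4): +38%; total 33% + 38% = 71%. → 71%.
Line C: electric motor → VIII.2; rated 90 kW → VIII.2.2; industrial → VIII.2.2.3. Scheduled 8%. Pellucia agreement on VIII.1.2: VIII.2.2.3 not covered. → 8%.
Line D: electric motor → VIII.2; rated 90 kW → VIII.2.2; for domestic appliances → VIII.2.2.2. Scheduled 8%. Rothland agreement on VIII.2.2.3: VIII.2.2.2 not covered. → 8%.
Line E: battery pack → VIII.4; rated 90 kW → VIII.4.1; for domestic appliances → VIII.4.1.2. Scheduled 2%. quota on VIII.4.1.2 exhausted → over-quota 14%; anti-dumping (Yelstadt, VIII.4): +38%; total 14% + 38% = 52%. → 52%.
Sum: 22% + 71% + 8% + 8% + 52% = 161%.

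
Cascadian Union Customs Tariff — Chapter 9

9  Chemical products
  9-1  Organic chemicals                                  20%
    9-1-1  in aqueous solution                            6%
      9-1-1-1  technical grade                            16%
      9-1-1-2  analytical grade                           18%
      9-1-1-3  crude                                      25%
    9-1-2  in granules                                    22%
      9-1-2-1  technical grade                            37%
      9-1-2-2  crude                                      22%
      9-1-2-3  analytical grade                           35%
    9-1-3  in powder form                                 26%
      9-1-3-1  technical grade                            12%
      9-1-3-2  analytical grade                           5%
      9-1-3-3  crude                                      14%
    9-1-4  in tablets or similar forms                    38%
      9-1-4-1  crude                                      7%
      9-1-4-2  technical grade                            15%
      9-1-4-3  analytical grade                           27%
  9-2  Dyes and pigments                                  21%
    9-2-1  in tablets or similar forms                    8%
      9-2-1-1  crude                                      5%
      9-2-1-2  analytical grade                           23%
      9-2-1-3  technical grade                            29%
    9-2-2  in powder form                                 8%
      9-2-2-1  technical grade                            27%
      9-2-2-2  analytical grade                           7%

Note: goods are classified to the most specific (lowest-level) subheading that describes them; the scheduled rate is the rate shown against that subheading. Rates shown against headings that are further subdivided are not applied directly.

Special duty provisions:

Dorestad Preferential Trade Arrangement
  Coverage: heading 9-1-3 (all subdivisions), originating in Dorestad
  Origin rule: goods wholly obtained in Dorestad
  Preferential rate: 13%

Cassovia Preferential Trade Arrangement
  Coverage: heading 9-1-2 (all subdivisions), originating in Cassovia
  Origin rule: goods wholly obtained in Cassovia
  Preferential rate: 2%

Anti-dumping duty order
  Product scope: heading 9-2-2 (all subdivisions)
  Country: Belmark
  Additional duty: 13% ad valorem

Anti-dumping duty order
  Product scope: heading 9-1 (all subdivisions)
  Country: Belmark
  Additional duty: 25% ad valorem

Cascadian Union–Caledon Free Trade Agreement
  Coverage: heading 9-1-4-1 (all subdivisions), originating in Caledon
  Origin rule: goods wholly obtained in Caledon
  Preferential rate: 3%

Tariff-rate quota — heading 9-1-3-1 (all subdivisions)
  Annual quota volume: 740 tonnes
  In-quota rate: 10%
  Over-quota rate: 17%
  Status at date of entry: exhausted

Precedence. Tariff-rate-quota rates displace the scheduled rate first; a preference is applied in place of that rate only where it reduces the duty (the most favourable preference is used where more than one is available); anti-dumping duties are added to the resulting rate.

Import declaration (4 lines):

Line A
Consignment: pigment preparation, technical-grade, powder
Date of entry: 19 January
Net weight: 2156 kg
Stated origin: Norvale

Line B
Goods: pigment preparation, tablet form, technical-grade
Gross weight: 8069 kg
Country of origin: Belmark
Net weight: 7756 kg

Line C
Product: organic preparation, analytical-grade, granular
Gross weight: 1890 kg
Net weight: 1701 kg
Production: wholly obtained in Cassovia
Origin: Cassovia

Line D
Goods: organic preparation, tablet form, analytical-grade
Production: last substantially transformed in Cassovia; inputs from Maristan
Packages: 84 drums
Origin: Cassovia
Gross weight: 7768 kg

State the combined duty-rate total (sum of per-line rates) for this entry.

85%

Line A: pigment → 9-2; powder → 9-2-2; technical-grade → 9-2-2-1. Scheduled 27%. No special measure applies. → 27%.
Line B: pigment → 9-2; tablet form → 9-2-1; technical-grade → 9-2-1-3. Scheduled 29%. No special measure applies. → 29%.
Line C: organic → 9-1; granular → 9-1-2; analytical-grade → 9-1-2-3. Scheduled 35%. Cassovia agreement on 9-1-2: wholly obtained → 2% available; preferential 2%. → 2%.
Line D: organic → 9-1; tablet form → 9-1-4; analytical-grade → 9-1-4-3. Scheduled 27%. Cassovia agreement on 9-1-2: 9-1-4-3 not covered. → 27%.
Sum: 27% + 29% + 2% + 27% = 85%.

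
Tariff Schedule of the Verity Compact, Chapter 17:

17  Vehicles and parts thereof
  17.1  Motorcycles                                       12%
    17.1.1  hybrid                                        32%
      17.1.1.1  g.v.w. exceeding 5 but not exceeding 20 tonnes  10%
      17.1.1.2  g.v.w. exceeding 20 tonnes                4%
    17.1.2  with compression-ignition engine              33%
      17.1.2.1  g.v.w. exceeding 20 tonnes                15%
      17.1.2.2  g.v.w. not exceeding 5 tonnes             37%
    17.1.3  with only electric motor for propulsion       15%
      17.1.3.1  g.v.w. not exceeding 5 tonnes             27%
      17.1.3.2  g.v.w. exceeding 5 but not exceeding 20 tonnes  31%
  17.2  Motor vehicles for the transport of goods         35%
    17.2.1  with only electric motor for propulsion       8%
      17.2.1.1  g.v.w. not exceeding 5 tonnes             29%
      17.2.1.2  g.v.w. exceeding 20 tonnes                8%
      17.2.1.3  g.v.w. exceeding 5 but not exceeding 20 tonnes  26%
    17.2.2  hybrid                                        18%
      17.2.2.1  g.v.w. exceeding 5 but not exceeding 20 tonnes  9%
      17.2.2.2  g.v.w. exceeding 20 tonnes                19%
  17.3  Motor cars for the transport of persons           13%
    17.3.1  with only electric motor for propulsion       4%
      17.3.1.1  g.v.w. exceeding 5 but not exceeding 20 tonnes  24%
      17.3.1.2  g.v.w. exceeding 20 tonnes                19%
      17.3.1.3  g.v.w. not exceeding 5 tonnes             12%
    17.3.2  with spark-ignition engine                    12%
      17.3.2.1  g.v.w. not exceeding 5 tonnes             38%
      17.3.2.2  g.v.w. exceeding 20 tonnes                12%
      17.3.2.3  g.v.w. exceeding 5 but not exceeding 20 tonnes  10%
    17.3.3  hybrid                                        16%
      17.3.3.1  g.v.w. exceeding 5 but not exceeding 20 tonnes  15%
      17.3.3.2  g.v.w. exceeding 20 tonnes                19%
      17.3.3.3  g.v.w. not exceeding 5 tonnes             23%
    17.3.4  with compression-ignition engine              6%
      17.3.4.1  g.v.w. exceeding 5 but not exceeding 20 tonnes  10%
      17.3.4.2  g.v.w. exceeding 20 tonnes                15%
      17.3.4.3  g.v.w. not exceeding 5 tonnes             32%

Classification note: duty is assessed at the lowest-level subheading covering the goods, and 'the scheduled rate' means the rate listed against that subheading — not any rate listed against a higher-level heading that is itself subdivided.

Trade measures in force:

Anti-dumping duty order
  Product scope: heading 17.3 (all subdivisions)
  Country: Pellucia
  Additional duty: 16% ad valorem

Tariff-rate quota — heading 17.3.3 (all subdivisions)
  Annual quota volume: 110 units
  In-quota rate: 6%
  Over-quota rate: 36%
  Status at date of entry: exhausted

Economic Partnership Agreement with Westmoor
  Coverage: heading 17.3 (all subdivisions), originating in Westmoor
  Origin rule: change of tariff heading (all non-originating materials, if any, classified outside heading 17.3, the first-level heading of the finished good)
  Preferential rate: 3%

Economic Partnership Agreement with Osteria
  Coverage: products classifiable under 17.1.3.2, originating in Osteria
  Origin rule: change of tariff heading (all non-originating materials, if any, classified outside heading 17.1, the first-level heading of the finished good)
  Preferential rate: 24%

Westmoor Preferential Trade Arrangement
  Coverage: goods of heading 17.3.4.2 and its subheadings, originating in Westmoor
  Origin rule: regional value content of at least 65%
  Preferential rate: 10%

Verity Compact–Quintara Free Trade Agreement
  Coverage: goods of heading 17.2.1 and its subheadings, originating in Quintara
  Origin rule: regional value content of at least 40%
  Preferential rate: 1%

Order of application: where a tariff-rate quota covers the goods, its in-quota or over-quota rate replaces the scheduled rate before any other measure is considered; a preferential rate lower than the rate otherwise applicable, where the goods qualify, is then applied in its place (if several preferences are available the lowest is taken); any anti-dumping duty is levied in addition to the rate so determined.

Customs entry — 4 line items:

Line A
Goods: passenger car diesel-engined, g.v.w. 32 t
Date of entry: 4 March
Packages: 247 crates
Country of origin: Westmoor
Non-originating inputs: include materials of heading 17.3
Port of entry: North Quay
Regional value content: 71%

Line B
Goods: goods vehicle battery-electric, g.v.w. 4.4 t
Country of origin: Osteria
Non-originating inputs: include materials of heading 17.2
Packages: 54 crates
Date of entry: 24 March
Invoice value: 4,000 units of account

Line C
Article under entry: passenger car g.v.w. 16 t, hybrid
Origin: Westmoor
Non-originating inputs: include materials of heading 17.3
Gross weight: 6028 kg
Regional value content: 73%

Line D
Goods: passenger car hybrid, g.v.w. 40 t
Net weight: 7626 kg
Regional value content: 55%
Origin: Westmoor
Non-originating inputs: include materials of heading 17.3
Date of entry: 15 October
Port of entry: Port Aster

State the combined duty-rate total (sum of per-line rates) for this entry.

Line A: passenger car → 17.3; diesel-engined → 17.3.4; g.v.w. 32 t → 17.3.4.2. Scheduled 15%. Westmoor agreement on 17.3: CTH not met; Westmoor agreement on 17.3.4.2: RVC ≥ 65% → 10% available; preferential 10%. → 10%.
Line B: goods vehicle → 17.2; battery-electric → 17.2.1; g.v.w. 4.4 t → 17.2.1.1. Scheduled 29%. Osteria agreement on 17.1.3.2: 17.2.1.1 not covered. → 29%.
Line C: passenger car → 17.3; hybrid → 17.3.3; g.v.w. 16 t → 17.3.3.1. Scheduled 15%. quota on 17.3.3 exhausted → over-quota 36%; Westmoor agreement on 17.3: CTH not met; Westmoor agreement on 17.3.4.2: 17.3.3.1 not covered. → 36%.
Line D: passenger car → 17.3; hybrid → 17.3.3; g.v.w. 40 t → 17.3.3.2. Scheduled 19%. quota on 17.3.3 exhausted → over-quota 36%; Westmoor agreement on 17.3: CTH not met; Westmoor agreement on 17.3.4.2: 17.3.3.2 not covered. → 36%.
Sum: 10% + 29% + 36% + 36% = 111%.

111%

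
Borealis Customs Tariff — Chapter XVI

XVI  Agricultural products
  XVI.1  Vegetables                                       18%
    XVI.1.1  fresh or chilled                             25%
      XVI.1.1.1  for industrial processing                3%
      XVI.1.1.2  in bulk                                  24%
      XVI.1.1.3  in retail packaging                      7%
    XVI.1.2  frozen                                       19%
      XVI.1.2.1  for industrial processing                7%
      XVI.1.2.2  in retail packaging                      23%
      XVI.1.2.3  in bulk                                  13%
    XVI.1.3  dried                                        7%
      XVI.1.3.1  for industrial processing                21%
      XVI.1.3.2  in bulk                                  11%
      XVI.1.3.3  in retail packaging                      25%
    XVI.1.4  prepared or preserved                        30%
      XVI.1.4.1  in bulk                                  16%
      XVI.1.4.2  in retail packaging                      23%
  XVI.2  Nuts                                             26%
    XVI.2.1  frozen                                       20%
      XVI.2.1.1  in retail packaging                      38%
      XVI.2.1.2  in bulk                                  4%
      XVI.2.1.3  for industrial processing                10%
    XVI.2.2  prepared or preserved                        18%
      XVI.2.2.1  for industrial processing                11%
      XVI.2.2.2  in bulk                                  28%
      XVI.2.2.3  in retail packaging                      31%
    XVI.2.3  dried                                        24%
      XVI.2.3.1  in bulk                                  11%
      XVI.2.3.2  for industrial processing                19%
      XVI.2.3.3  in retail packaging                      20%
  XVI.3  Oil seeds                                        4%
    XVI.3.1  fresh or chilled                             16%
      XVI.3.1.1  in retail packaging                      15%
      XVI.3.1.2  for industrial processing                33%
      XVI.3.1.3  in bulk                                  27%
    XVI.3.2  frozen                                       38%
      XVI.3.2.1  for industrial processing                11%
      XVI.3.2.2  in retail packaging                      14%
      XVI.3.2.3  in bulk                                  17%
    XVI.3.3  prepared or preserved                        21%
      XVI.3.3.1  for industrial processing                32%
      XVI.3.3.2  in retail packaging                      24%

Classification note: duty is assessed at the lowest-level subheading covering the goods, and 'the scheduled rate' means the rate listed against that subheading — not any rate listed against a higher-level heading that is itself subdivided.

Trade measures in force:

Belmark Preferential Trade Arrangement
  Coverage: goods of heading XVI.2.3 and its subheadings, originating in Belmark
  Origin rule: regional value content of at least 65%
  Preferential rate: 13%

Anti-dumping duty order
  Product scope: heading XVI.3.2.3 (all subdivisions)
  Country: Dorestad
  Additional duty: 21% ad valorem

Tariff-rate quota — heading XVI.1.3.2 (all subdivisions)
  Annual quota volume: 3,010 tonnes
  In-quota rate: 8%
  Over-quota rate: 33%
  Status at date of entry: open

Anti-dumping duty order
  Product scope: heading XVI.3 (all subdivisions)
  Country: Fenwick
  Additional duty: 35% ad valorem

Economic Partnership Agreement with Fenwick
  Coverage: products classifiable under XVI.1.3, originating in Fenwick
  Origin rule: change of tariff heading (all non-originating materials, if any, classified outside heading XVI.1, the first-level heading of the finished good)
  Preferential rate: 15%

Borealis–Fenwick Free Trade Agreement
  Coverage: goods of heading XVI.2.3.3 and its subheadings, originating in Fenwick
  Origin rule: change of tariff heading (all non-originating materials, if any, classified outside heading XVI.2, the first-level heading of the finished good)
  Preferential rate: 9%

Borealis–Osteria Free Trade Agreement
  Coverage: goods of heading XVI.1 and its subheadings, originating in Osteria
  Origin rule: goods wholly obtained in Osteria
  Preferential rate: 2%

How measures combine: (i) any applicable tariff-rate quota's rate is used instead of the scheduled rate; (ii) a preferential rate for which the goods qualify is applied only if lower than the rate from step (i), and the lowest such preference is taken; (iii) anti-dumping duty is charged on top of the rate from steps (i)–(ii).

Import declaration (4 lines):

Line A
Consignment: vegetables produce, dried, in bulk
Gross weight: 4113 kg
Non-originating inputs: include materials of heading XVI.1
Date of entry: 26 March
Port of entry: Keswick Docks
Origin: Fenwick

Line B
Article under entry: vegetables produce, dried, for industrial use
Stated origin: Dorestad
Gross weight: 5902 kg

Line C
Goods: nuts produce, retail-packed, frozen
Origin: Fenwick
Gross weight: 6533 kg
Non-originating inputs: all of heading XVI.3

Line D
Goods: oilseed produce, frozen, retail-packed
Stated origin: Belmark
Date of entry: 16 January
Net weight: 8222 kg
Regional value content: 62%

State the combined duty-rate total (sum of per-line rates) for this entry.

81%

Line A: vegetables → XVI.1; dried → XVI.1.3; in bulk → XVI.1.3.2. Scheduled 11%. quota on XVI.1.3.2 open → in-quota 8%; Fenwick agreement on XVI.1.3: CTH not met; Fenwick agreement on XVI.2.3.3: XVI.1.3.2 not covered. → 8%.
Line B: vegetables → XVI.1; dried → XVI.1.3; for industrial use → XVI.1.3.1. Scheduled 21%. No special measure applies. → 21%.
Line C: nuts → XVI.2; frozen → XVI.2.1; retail-packed → XVI.2.1.1. Scheduled 38%. Fenwick agreement on XVI.1.3: XVI.2.1.1 not covered; Fenwick agreement on XVI.2.3.3: XVI.2.1.1 not covered. → 38%.
Line D: oilseed → XVI.3; frozen → XVI.3.2; retail-packed → XVI.3.2.2. Scheduled 14%. Belmark agreement on XVI.2.3: XVI.3.2.2 not covered. → 14%.
Sum: 8% + 21% + 38% + 14% = 81%.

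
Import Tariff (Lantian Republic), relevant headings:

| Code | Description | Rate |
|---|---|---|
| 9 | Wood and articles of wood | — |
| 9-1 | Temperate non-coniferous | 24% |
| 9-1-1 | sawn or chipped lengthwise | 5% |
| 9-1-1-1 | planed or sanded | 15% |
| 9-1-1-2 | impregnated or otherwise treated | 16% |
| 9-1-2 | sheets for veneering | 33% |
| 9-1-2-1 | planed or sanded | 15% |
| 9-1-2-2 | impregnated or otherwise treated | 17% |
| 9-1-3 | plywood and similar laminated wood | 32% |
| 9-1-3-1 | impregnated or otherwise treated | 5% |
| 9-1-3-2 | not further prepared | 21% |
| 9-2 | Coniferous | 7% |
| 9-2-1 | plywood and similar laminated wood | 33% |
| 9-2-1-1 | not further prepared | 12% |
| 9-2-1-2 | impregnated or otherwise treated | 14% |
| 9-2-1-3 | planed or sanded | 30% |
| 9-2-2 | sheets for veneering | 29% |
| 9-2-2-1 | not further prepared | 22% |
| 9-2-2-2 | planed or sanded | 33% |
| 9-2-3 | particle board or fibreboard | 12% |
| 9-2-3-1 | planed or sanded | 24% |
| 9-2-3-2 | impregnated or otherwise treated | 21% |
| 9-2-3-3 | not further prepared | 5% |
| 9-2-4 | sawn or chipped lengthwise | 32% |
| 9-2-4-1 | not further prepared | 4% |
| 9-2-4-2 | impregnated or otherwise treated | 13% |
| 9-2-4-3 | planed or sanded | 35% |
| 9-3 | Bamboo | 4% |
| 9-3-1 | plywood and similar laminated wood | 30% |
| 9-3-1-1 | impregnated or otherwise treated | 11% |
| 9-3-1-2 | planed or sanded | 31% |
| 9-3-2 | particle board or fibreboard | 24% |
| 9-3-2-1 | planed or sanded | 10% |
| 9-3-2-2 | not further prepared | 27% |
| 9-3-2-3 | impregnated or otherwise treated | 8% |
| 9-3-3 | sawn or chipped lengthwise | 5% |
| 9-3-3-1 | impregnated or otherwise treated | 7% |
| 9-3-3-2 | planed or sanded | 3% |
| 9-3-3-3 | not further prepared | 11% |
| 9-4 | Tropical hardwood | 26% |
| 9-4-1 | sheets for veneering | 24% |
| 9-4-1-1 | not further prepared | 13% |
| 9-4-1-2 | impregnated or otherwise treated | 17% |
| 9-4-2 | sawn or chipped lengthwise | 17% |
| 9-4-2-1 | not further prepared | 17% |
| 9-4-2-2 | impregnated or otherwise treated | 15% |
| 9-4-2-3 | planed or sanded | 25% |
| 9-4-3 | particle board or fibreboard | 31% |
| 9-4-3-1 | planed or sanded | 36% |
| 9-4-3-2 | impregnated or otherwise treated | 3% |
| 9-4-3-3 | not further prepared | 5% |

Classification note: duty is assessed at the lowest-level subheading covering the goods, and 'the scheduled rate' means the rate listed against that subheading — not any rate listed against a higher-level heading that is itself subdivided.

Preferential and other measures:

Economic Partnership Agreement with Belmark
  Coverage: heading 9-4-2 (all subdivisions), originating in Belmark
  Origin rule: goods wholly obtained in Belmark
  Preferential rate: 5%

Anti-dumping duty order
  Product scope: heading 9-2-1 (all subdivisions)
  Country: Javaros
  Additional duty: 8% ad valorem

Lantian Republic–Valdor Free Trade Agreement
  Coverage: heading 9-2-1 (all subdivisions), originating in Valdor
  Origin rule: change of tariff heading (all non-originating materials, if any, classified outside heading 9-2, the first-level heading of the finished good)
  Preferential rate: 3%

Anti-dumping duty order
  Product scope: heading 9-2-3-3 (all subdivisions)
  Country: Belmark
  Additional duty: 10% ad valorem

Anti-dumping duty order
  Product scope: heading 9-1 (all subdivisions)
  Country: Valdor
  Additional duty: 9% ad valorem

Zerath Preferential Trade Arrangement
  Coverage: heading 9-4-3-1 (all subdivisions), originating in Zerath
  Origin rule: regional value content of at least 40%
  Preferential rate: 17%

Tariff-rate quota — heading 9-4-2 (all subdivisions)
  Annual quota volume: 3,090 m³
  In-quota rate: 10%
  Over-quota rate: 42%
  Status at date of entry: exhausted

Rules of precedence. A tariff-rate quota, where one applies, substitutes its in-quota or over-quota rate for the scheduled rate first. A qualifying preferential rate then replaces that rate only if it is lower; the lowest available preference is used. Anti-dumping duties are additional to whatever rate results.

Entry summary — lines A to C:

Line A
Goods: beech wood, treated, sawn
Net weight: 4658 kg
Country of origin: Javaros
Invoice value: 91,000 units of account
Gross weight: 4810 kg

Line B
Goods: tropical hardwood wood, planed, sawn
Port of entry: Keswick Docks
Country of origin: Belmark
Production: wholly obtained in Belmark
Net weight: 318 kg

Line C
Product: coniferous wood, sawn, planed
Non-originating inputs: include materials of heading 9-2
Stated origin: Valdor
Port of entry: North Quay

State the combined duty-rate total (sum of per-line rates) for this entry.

56%

Line A: beech → 9-1; sawn → 9-1-1; treated → 9-1-1-2. Scheduled 16%. No special measure applies. → 16%.
Line B: tropical hardwood → 9-4; sawn → 9-4-2; planed → 9-4-2-3. Scheduled 25%. quota on 9-4-2 exhausted → over-quota 42%; Belmark agreement on 9-4-2: wholly obtained → 5% available; preferential 5%. → 5%.
Line C: coniferous → 9-2; sawn → 9-2-4; planed → 9-2-4-3. Scheduled 35%. Valdor agreement on 9-2-1: 9-2-4-3 not covered. → 35%.
Sum: 16% + 5% + 35% = 56%.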